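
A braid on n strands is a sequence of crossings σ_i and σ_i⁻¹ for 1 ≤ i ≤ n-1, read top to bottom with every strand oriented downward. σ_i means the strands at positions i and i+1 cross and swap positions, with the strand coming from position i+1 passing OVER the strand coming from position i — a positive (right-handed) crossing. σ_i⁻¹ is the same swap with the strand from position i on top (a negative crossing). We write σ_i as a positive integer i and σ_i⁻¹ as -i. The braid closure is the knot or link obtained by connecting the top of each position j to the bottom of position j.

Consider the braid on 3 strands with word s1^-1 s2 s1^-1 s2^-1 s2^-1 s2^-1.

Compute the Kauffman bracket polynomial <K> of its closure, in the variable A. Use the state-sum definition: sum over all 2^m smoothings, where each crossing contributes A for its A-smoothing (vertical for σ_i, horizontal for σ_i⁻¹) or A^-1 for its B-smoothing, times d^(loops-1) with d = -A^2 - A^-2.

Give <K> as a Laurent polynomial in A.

Braid: s1^-1 s2 s1^-1 s2^-1 s2^-1 s2^-1 on 3 strands, 6 crossings.
Writhe w = (#positive) - (#negative) = 1 - 5 = -4.
Computing the Kauffman bracket via state sum. There are 2^6 = 64 states.
Each crossing splits two ways (0=vertical, 1=horizontal). The state's weight is A^(#A-smoothings - #B-smoothings) * d^(loops - 1).
Tabulate the states by total A-exponent and number of loops L (A-exp: L × count):
  A^6: L=4 ×1
  A^4: L=3 ×6
  A^2: L=2 ×12, L=4 ×3
  A^0: L=1 ×9, L=3 ×10, L=5 ×1
  A^-2: L=2 ×12, L=4 ×3
  A^-4: L=1 ×2, L=3 ×4
  A^-6: L=2 ×1
Each group contributes A^e * Σ count * d^(L-1):
Powers of d = -A^2 - A^-2: d^2 = A^4 + 2 + A^-4; d^3 = -A^6 - 3*A^2 - 3*A^-2 - A^-6; d^4 = A^8 + 4*A^4 + 6 + 4*A^-4 + A^-8.
  A^6 * (d^3) = -A^12 - 3*A^8 - 3*A^4 - 1
  A^4 * (6*d^2) = 6*A^8 + 12*A^4 + 6
  A^2 * (12*d + 3*d^3) = -3*A^8 - 21*A^4 - 21 - 3*A^-4
  A^0 * (9 + 10*d^2 + d^4) = A^8 + 14*A^4 + 35 + 14*A^-4 + A^-8
  A^-2 * (12*d + 3*d^3) = -3*A^4 - 21 - 21*A^-4 - 3*A^-8
  A^-4 * (2 + 4*d^2) = 4 + 10*A^-4 + 4*A^-8
  A^-6 * (d) = -A^-4 - A^-8
Summing the groups: <K> = -A^12 + A^8 - A^4 + 2 - A^-4 + A^-8

Answer: -A^12 + A^8 - A^4 + 2 - A^-4 + A^-8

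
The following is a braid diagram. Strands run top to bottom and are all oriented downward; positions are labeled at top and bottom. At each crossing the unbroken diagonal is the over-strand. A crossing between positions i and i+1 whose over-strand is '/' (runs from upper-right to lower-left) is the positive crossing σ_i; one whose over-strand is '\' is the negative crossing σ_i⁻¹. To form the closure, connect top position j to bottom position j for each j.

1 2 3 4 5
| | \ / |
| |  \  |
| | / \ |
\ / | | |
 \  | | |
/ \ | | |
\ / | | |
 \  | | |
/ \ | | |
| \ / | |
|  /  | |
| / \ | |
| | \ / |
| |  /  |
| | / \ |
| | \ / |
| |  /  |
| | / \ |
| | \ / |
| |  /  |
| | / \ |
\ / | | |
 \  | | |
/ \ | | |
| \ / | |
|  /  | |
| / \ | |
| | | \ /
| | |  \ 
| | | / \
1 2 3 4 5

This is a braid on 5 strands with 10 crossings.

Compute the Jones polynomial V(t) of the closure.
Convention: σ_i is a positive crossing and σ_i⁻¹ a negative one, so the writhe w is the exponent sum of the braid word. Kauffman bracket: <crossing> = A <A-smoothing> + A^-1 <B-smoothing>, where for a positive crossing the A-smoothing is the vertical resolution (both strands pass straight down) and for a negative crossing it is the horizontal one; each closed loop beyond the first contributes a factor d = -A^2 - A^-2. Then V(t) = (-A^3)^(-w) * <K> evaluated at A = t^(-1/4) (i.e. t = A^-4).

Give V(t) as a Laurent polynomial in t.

-t^5 + 2*t^4 - 3*t^3 + 4*t^2 - 4*t + 5 - 3*t^-1 + 2*t^-2 - t^-3

Derivation:
Reading the diagram top to bottom ('/'-over between positions i,i+1 = s_i, '\'-over = s_i^-1): braid word = s3^-1 s1^-1 s1^-1 s2 s3 s3 s3 s1^-1 s2 s4^-1.
The presented braid s3^-1 s1^-1 s1^-1 s2 s3 s3 s3 s1^-1 s2 s4^-1 on 5 strands reduces by inverse Markov moves (closure unchanged at each step):
  Destabilize: the word has the form β·s4^-1 where s4^-1 occurs only as the final letter (β ∈ B_4); drop it and the last strand → 4 strands.
Reduced to β = s3^-1 s1^-1 s1^-1 s2 s3 s3 s3 s1^-1 s2 on 4 strands, 9 crossings.
Compute on β:
Braid: s3^-1 s1^-1 s1^-1 s2 s3 s3 s3 s1^-1 s2 on 4 strands, 9 crossings.
Writhe w = (#positive) - (#negative) = 5 - 4 = 1.
Enumerate smoothing states for the bracket polynomial. There are 2^9 = 512 states.
For each crossing: s=0 is the vertical smoothing, s=1 horizontal. Crossing k contributes A^(sign_k * (1 - 2*s_k)); loop factor d = -A^2 - A^-2.
Tabulate the states by total A-exponent and number of loops L (A-exp: L × count):
  A^9: L=4 ×1
  A^7: L=3 ×5, L=5 ×4
  A^5: L=2 ×10, L=4 ×23, L=6 ×3
  A^3: L=1 ×8, L=3 ×57, L=5 ×18, L=7 ×1
  A^1: L=2 ×70, L=4 ×50, L=6 ×6
  A^-1: L=1 ×33, L=3 ×75, L=5 ×18
  A^-3: L=2 ×51, L=4 ×32, L=6 ×1
  A^-5: L=3 ×32, L=5 ×4
  A^-7: L=4 ×9
  A^-9: L=5 ×1
Each group contributes A^e * Σ count * d^(L-1):
Powers of d = -A^2 - A^-2: d^2 = A^4 + 2 + A^-4; d^3 = -A^6 - 3*A^2 - 3*A^-2 - A^-6; d^4 = A^8 + 4*A^4 + 6 + 4*A^-4 + A^-8; d^5 = -A^10 - 5*A^6 - 10*A^2 - 10*A^-2 - 5*A^-6 - A^-10; d^6 = A^12 + 6*A^8 + 15*A^4 + 20 + 15*A^-4 + 6*A^-8 + A^-12.
  A^9 * (d^3) = -A^15 - 3*A^11 - 3*A^7 - A^3
  A^7 * (5*d^2 + 4*d^4) = 4*A^15 + 21*A^11 + 34*A^7 + 21*A^3 + 4*A^-1
  A^5 * (10*d + 23*d^3 + 3*d^5) = -3*A^15 - 38*A^11 - 109*A^7 - 109*A^3 - 38*A^-1 - 3*A^-5
  A^3 * (8 + 57*d^2 + 18*d^4 + d^6) = A^15 + 24*A^11 + 144*A^7 + 250*A^3 + 144*A^-1 + 24*A^-5 + A^-9
  A^1 * (70*d + 50*d^3 + 6*d^5) = -6*A^11 - 80*A^7 - 280*A^3 - 280*A^-1 - 80*A^-5 - 6*A^-9
  A^-1 * (33 + 75*d^2 + 18*d^4) = 18*A^7 + 147*A^3 + 291*A^-1 + 147*A^-5 + 18*A^-9
  A^-3 * (51*d + 32*d^3 + d^5) = -A^7 - 37*A^3 - 157*A^-1 - 157*A^-5 - 37*A^-9 - A^-13
  A^-5 * (32*d^2 + 4*d^4) = 4*A^3 + 48*A^-1 + 88*A^-5 + 48*A^-9 + 4*A^-13
  A^-7 * (9*d^3) = -9*A^-1 - 27*A^-5 - 27*A^-9 - 9*A^-13
  A^-9 * (d^4) = A^-1 + 4*A^-5 + 6*A^-9 + 4*A^-13 + A^-17
Summing the groups: <K> = A^15 - 2*A^11 + 3*A^7 - 5*A^3 + 4*A^-1 - 4*A^-5 + 3*A^-9 - 2*A^-13 + A^-17
Normalise by the writhe: (-A^3)^(-w) = (-A^3)^(-1) = -A^-3, so f(A) = -A^-3 * <K> = -A^12 + 2*A^8 - 3*A^4 + 5 - 4*A^-4 + 4*A^-8 - 3*A^-12 + 2*A^-16 - A^-20.
Substitute A = t^(-1/4), i.e. A^e → t^(-e/4): V(t) = -t^5 + 2*t^4 - 3*t^3 + 4*t^2 - 4*t + 5 - 3*t^-1 + 2*t^-2 - t^-3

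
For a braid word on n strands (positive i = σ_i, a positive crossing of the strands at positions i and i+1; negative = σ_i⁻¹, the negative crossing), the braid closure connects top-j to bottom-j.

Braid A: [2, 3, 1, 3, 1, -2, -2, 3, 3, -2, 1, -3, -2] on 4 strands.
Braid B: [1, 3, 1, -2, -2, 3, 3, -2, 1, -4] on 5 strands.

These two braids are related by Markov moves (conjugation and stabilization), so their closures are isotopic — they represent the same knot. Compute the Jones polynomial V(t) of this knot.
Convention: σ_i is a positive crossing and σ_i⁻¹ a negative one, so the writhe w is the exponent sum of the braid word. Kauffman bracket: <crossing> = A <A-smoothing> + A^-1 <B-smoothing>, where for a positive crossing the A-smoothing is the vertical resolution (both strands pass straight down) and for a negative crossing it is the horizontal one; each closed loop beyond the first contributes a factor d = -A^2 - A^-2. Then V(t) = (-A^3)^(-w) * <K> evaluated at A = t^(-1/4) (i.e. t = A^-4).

Markov-equivalent braids have isotopic closures, hence identical knot invariants. Strip the Markov moves from each word to reach a common short braid β, then compute V(t) once on β.
Braid A: s2 s3 s1 s3 s1 s2^-1 s2^-1 s3 s3 s2^-1 s1 s3^-1 s2^-1 on 4 strands reduces by inverse Markov moves (closure unchanged at each step):
  Deconjugate: the word is γ·β·γ⁻¹ with γ = s2 s3 (prefix) and γ⁻¹ = s3^-1 s2^-1 (suffix); strip both.
Reduced to β = s1 s3 s1 s2^-1 s2^-1 s3 s3 s2^-1 s1 on 4 strands, 9 crossings.
Braid B: s1 s3 s1 s2^-1 s2^-1 s3 s3 s2^-1 s1 s4^-1 on 5 strands reduces by inverse Markov moves (closure unchanged at each step):
  Destabilize: the word has the form β·s4^-1 where s4^-1 occurs only as the final letter (β ∈ B_4); drop it and the last strand → 4 strands.
Reduced to β = s1 s3 s1 s2^-1 s2^-1 s3 s3 s2^-1 s1 on 4 strands, 9 crossings.
Both give the same β = s1 s3 s1 s2^-1 s2^-1 s3 s3 s2^-1 s1 on 4 strands, so one state sum suffices:
Braid: s1 s3 s1 s2^-1 s2^-1 s3 s3 s2^-1 s1 on 4 strands, 9 crossings.
Writhe w = (#positive) - (#negative) = 6 - 3 = 3.
State-sum expansion of <K>. There are 2^9 = 512 states.
Smooth each crossing (0=||, 1=⌣⌢); contribution A^(Σ sign_k(1-2s_k)) * d^(L-1).
Tabulate the states by total A-exponent and number of loops L (A-exp: L × count):
  A^9: L=5 ×1
  A^7: L=4 ×9
  A^5: L=3 ×32, L=5 ×4
  A^3: L=2 ×55, L=4 ×28, L=6 ×1
  A^1: L=1 ×39, L=3 ×77, L=5 ×10
  A^-1: L=2 ×81, L=4 ×44, L=6 ×1
  A^-3: L=3 ×73, L=5 ×11
  A^-5: L=4 ×35, L=6 ×1
  A^-7: L=5 ×9
  A^-9: L=6 ×1
Each group contributes A^e * Σ count * d^(L-1):
Powers of d = -A^2 - A^-2: d^2 = A^4 + 2 + A^-4; d^3 = -A^6 - 3*A^2 - 3*A^-2 - A^-6; d^4 = A^8 + 4*A^4 + 6 + 4*A^-4 + A^-8; d^5 = -A^10 - 5*A^6 - 10*A^2 - 10*A^-2 - 5*A^-6 - A^-10.
  A^9 * (d^4) = A^17 + 4*A^13 + 6*A^9 + 4*A^5 + A
  A^7 * (9*d^3) = -9*A^13 - 27*A^9 - 27*A^5 - 9*A
  A^5 * (32*d^2 + 4*d^4) = 4*A^13 + 48*A^9 + 88*A^5 + 48*A + 4*A^-3
  A^3 * (55*d + 28*d^3 + d^5) = -A^13 - 33*A^9 - 149*A^5 - 149*A - 33*A^-3 - A^-7
  A^1 * (39 + 77*d^2 + 10*d^4) = 10*A^9 + 117*A^5 + 253*A + 117*A^-3 + 10*A^-7
  A^-1 * (81*d + 44*d^3 + d^5) = -A^9 - 49*A^5 - 223*A - 223*A^-3 - 49*A^-7 - A^-11
  A^-3 * (73*d^2 + 11*d^4) = 11*A^5 + 117*A + 212*A^-3 + 117*A^-7 + 11*A^-11
  A^-5 * (35*d^3 + d^5) = -A^5 - 40*A - 115*A^-3 - 115*A^-7 - 40*A^-11 - A^-15
  A^-7 * (9*d^4) = 9*A + 36*A^-3 + 54*A^-7 + 36*A^-11 + 9*A^-15
  A^-9 * (d^5) = -A - 5*A^-3 - 10*A^-7 - 10*A^-11 - 5*A^-15 - A^-19
Summing the groups: <K> = A^17 - 2*A^13 + 3*A^9 - 6*A^5 + 6*A - 7*A^-3 + 6*A^-7 - 4*A^-11 + 3*A^-15 - A^-19
Normalise by the writhe: (-A^3)^(-w) = (-A^3)^(-3) = -A^-9, so f(A) = -A^-9 * <K> = -A^8 + 2*A^4 - 3 + 6*A^-4 - 6*A^-8 + 7*A^-12 - 6*A^-16 + 4*A^-20 - 3*A^-24 + A^-28.
Substitute A = t^(-1/4), i.e. A^e → t^(-e/4): V(t) = t^7 - 3*t^6 + 4*t^5 - 6*t^4 + 7*t^3 - 6*t^2 + 6*t - 3 + 2*t^-1 - t^-2

Answer: t^7 - 3*t^6 + 4*t^5 - 6*t^4 + 7*t^3 - 6*t^2 + 6*t - 3 + 2*t^-1 - t^-2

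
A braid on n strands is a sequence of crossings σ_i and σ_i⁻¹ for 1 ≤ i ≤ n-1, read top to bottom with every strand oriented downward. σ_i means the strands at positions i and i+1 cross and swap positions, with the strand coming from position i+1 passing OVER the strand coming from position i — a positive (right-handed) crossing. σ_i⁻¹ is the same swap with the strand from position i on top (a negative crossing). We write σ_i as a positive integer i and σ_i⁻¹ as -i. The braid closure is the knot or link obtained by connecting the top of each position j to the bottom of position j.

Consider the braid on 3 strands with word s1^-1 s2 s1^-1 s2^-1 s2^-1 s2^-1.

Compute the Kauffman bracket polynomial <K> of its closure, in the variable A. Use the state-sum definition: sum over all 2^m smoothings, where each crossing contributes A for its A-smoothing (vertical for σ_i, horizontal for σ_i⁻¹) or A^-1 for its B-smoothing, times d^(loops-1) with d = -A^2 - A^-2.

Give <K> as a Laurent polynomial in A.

Braid: s1^-1 s2 s1^-1 s2^-1 s2^-1 s2^-1 on 3 strands, 6 crossings.
Writhe w = (#positive) - (#negative) = 1 - 5 = -4.
State-sum expansion of <K>. There are 2^6 = 64 states.
For each crossing: s=0 is the vertical smoothing, s=1 horizontal. Crossing k contributes A^(sign_k * (1 - 2*s_k)); loop factor d = -A^2 - A^-2.
Tabulate the states by total A-exponent and number of loops L (A-exp: L × count):
  A^6: L=4 ×1
  A^4: L=3 ×6
  A^2: L=2 ×12, L=4 ×3
  A^0: L=1 ×9, L=3 ×10, L=5 ×1
  A^-2: L=2 ×12, L=4 ×3
  A^-4: L=1 ×2, L=3 ×4
  A^-6: L=2 ×1
Each group contributes A^e * Σ count * d^(L-1):
Powers of d = -A^2 - A^-2: d^2 = A^4 + 2 + A^-4; d^3 = -A^6 - 3*A^2 - 3*A^-2 - A^-6; d^4 = A^8 + 4*A^4 + 6 + 4*A^-4 + A^-8.
  A^6 * (d^3) = -A^12 - 3*A^8 - 3*A^4 - 1
  A^4 * (6*d^2) = 6*A^8 + 12*A^4 + 6
  A^2 * (12*d + 3*d^3) = -3*A^8 - 21*A^4 - 21 - 3*A^-4
  A^0 * (9 + 10*d^2 + d^4) = A^8 + 14*A^4 + 35 + 14*A^-4 + A^-8
  A^-2 * (12*d + 3*d^3) = -3*A^4 - 21 - 21*A^-4 - 3*A^-8
  A^-4 * (2 + 4*d^2) = 4 + 10*A^-4 + 4*A^-8
  A^-6 * (d) = -A^-4 - A^-8
Summing the groups: <K> = -A^12 + A^8 - A^4 + 2 - A^-4 + A^-8

Answer: -A^12 + A^8 - A^4 + 2 - A^-4 + A^-8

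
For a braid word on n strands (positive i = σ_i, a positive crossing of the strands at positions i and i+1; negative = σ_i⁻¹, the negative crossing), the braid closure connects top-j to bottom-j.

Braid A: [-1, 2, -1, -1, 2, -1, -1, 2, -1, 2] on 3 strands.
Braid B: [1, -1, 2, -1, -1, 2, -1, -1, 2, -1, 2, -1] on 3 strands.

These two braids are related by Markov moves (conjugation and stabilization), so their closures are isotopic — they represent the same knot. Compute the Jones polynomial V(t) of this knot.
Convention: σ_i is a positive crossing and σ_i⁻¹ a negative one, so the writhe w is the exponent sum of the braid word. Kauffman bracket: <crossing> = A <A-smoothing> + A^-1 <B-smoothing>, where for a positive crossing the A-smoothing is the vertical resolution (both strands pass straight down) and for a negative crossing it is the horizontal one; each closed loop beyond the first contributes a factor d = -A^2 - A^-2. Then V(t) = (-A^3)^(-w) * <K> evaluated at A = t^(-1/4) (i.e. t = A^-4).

Markov-equivalent braids have isotopic closures, hence identical knot invariants. Strip the Markov moves from each word to reach a common short braid β, then compute V(t) once on β.
Braid A: s1^-1 s2 s1^-1 s1^-1 s2 s1^-1 s1^-1 s2 s1^-1 s2 on 3 strands has no conjugating prefix/suffix or stabilization to strip; take β = s1^-1 s2 s1^-1 s1^-1 s2 s1^-1 s1^-1 s2 s1^-1 s2.
Braid B: s1 s1^-1 s2 s1^-1 s1^-1 s2 s1^-1 s1^-1 s2 s1^-1 s2 s1^-1 on 3 strands reduces by inverse Markov moves (closure unchanged at each step):
  Deconjugate: the word is γ·β·γ⁻¹ with γ = s1 (prefix) and γ⁻¹ = s1^-1 (suffix); strip both.
Reduced to β = s1^-1 s2 s1^-1 s1^-1 s2 s1^-1 s1^-1 s2 s1^-1 s2 on 3 strands, 10 crossings.
Both give the same β = s1^-1 s2 s1^-1 s1^-1 s2 s1^-1 s1^-1 s2 s1^-1 s2 on 3 strands, so one state sum suffices:
Braid: s1^-1 s2 s1^-1 s1^-1 s2 s1^-1 s1^-1 s2 s1^-1 s2 on 3 strands, 10 crossings.
Writhe w = (#positive) - (#negative) = 4 - 6 = -2.
Computing the Kauffman bracket via state sum. There are 2^10 = 1024 states.
Each crossing splits two ways (0=vertical, 1=horizontal). The state's weight is A^(#A-smoothings - #B-smoothings) * d^(loops - 1).
Tabulate the states by total A-exponent and number of loops L (A-exp: L × count):
  A^10: L=7 ×1
  A^8: L=6 ×10
  A^6: L=5 ×45
  A^4: L=4 ×118, L=6 ×2
  A^2: L=3 ×193, L=5 ×17
  A^0: L=2 ×192, L=4 ×59, L=6 ×1
  A^-2: L=1 ×95, L=3 ×108, L=5 ×7
  A^-4: L=2 ×95, L=4 ×25
  A^-6: L=3 ×43, L=5 ×2
  A^-8: L=4 ×10
  A^-10: L=5 ×1
Each group contributes A^e * Σ count * d^(L-1):
Powers of d = -A^2 - A^-2: d^2 = A^4 + 2 + A^-4; d^3 = -A^6 - 3*A^2 - 3*A^-2 - A^-6; d^4 = A^8 + 4*A^4 + 6 + 4*A^-4 + A^-8; d^5 = -A^10 - 5*A^6 - 10*A^2 - 10*A^-2 - 5*A^-6 - A^-10; d^6 = A^12 + 6*A^8 + 15*A^4 + 20 + 15*A^-4 + 6*A^-8 + A^-12.
  A^10 * (d^6) = A^22 + 6*A^18 + 15*A^14 + 20*A^10 + 15*A^6 + 6*A^2 + A^-2
  A^8 * (10*d^5) = -10*A^18 - 50*A^14 - 100*A^10 - 100*A^6 - 50*A^2 - 10*A^-2
  A^6 * (45*d^4) = 45*A^14 + 180*A^10 + 270*A^6 + 180*A^2 + 45*A^-2
  A^4 * (118*d^3 + 2*d^5) = -2*A^14 - 128*A^10 - 374*A^6 - 374*A^2 - 128*A^-2 - 2*A^-6
  A^2 * (193*d^2 + 17*d^4) = 17*A^10 + 261*A^6 + 488*A^2 + 261*A^-2 + 17*A^-6
  A^0 * (192*d + 59*d^3 + d^5) = -A^10 - 64*A^6 - 379*A^2 - 379*A^-2 - 64*A^-6 - A^-10
  A^-2 * (95 + 108*d^2 + 7*d^4) = 7*A^6 + 136*A^2 + 353*A^-2 + 136*A^-6 + 7*A^-10
  A^-4 * (95*d + 25*d^3) = -25*A^2 - 170*A^-2 - 170*A^-6 - 25*A^-10
  A^-6 * (43*d^2 + 2*d^4) = 2*A^2 + 51*A^-2 + 98*A^-6 + 51*A^-10 + 2*A^-14
  A^-8 * (10*d^3) = -10*A^-2 - 30*A^-6 - 30*A^-10 - 10*A^-14
  A^-10 * (d^4) = A^-2 + 4*A^-6 + 6*A^-10 + 4*A^-14 + A^-18
Summing the groups: <K> = A^22 - 4*A^18 + 8*A^14 - 12*A^10 + 15*A^6 - 16*A^2 + 15*A^-2 - 11*A^-6 + 8*A^-10 - 4*A^-14 + A^-18
Normalise by the writhe: (-A^3)^(-w) = (-A^3)^(2) = A^6, so f(A) = A^6 * <K> = A^28 - 4*A^24 + 8*A^20 - 12*A^16 + 15*A^12 - 16*A^8 + 15*A^4 - 11 + 8*A^-4 - 4*A^-8 + A^-12.
Substitute A = t^(-1/4), i.e. A^e → t^(-e/4): V(t) = t^3 - 4*t^2 + 8*t - 11 + 15*t^-1 - 16*t^-2 + 15*t^-3 - 12*t^-4 + 8*t^-5 - 4*t^-6 + t^-7

Answer: t^3 - 4*t^2 + 8*t - 11 + 15*t^-1 - 16*t^-2 + 15*t^-3 - 12*t^-4 + 8*t^-5 - 4*t^-6 + t^-7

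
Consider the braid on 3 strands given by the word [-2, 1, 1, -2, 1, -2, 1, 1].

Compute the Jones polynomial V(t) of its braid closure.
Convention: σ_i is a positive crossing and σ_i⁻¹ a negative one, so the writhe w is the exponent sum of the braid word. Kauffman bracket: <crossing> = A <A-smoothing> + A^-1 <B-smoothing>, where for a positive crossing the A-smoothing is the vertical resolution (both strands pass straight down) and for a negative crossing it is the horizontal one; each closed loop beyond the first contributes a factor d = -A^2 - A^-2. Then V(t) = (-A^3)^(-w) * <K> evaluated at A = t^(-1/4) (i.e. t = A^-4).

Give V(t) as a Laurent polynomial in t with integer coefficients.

Braid: s2^-1 s1 s1 s2^-1 s1 s2^-1 s1 s1 on 3 strands, 8 crossings.
Writhe w = (#positive) - (#negative) = 5 - 3 = 2.
Computing the Kauffman bracket via state sum. There are 2^8 = 256 states.
Each crossing splits two ways (0=vertical, 1=horizontal). The state's weight is A^(#A-smoothings - #B-smoothings) * d^(loops - 1).
Tabulate the states by total A-exponent and number of loops L (A-exp: L × count):
  A^8: L=4 ×1
  A^6: L=3 ×8
  A^4: L=2 ×26, L=4 ×2
  A^2: L=1 ×35, L=3 ×21
  A^0: L=2 ×63, L=4 ×7
  A^-2: L=3 ×55, L=5 ×1
  A^-4: L=4 ×28
  A^-6: L=5 ×8
  A^-8: L=6 ×1
Each group contributes A^e * Σ count * d^(L-1):
Powers of d = -A^2 - A^-2: d^2 = A^4 + 2 + A^-4; d^3 = -A^6 - 3*A^2 - 3*A^-2 - A^-6; d^4 = A^8 + 4*A^4 + 6 + 4*A^-4 + A^-8; d^5 = -A^10 - 5*A^6 - 10*A^2 - 10*A^-2 - 5*A^-6 - A^-10.
  A^8 * (d^3) = -A^14 - 3*A^10 - 3*A^6 - A^2
  A^6 * (8*d^2) = 8*A^10 + 16*A^6 + 8*A^2
  A^4 * (26*d + 2*d^3) = -2*A^10 - 32*A^6 - 32*A^2 - 2*A^-2
  A^2 * (35 + 21*d^2) = 21*A^6 + 77*A^2 + 21*A^-2
  A^0 * (63*d + 7*d^3) = -7*A^6 - 84*A^2 - 84*A^-2 - 7*A^-6
  A^-2 * (55*d^2 + d^4) = A^6 + 59*A^2 + 116*A^-2 + 59*A^-6 + A^-10
  A^-4 * (28*d^3) = -28*A^2 - 84*A^-2 - 84*A^-6 - 28*A^-10
  A^-6 * (8*d^4) = 8*A^2 + 32*A^-2 + 48*A^-6 + 32*A^-10 + 8*A^-14
  A^-8 * (d^5) = -A^2 - 5*A^-2 - 10*A^-6 - 10*A^-10 - 5*A^-14 - A^-18
Summing the groups: <K> = -A^14 + 3*A^10 - 4*A^6 + 6*A^2 - 6*A^-2 + 6*A^-6 - 5*A^-10 + 3*A^-14 - A^-18
Normalise by the writhe: (-A^3)^(-w) = (-A^3)^(-2) = A^-6, so f(A) = A^-6 * <K> = -A^8 + 3*A^4 - 4 + 6*A^-4 - 6*A^-8 + 6*A^-12 - 5*A^-16 + 3*A^-20 - A^-24.
Substitute A = t^(-1/4), i.e. A^e → t^(-e/4): V(t) = -t^6 + 3*t^5 - 5*t^4 + 6*t^3 - 6*t^2 + 6*t - 4 + 3*t^-1 - t^-2

Answer: -t^6 + 3*t^5 - 5*t^4 + 6*t^3 - 6*t^2 + 6*t - 4 + 3*t^-1 - t^-2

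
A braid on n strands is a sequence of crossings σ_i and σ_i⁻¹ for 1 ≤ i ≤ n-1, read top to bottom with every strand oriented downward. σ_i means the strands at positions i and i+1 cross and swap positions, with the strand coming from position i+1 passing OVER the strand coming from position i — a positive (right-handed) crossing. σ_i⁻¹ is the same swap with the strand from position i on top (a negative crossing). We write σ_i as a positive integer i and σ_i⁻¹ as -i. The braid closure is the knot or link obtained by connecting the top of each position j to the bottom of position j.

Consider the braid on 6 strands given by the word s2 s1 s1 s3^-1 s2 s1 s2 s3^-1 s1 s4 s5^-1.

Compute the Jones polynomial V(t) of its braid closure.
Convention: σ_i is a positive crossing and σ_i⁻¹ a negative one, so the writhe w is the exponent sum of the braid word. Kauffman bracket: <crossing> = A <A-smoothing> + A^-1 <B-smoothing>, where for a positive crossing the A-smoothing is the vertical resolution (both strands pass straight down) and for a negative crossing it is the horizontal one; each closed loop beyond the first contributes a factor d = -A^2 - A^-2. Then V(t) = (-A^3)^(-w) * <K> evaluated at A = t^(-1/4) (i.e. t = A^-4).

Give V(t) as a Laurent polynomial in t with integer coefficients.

-t^7 + 2*t^6 - 2*t^5 + 2*t^4 - 2*t^3 + 2*t^2 - t + 1

Derivation:
The presented braid s2 s1 s1 s3^-1 s2 s1 s2 s3^-1 s1 s4 s5^-1 on 6 strands reduces by inverse Markov moves (closure unchanged at each step):
  Destabilize: the word has the form β·s5^-1 where s5^-1 occurs only as the final letter (β ∈ B_5); drop it and the last strand → 5 strands.
  Destabilize: the word has the form β·s4 where s4 occurs only as the final letter (β ∈ B_4); drop it and the last strand → 4 strands.
Reduced to β = s2 s1 s1 s3^-1 s2 s1 s2 s3^-1 s1 on 4 strands, 9 crossings.
Compute on β:
Braid: s2 s1 s1 s3^-1 s2 s1 s2 s3^-1 s1 on 4 strands, 9 crossings.
Writhe w = (#positive) - (#negative) = 7 - 2 = 5.
Computing the Kauffman bracket via state sum. There are 2^9 = 512 states.
For each crossing: s=0 is the vertical smoothing, s=1 horizontal. Crossing k contributes A^(sign_k * (1 - 2*s_k)); loop factor d = -A^2 - A^-2.
Tabulate the states by total A-exponent and number of loops L (A-exp: L × count):
  A^9: L=4 ×1
  A^7: L=3 ×9
  A^5: L=2 ×28, L=4 ×8
  A^3: L=1 ×32, L=3 ×48, L=5 ×4
  A^1: L=2 ×91, L=4 ×34, L=6 ×1
  A^-1: L=1 ×23, L=3 ×92, L=5 ×11
  A^-3: L=2 ×43, L=4 ×40, L=6 ×1
  A^-5: L=1 ×4, L=3 ×26, L=5 ×6
  A^-7: L=2 ×4, L=4 ×5
  A^-9: L=3 ×1
Each group contributes A^e * Σ count * d^(L-1):
Powers of d = -A^2 - A^-2: d^2 = A^4 + 2 + A^-4; d^3 = -A^6 - 3*A^2 - 3*A^-2 - A^-6; d^4 = A^8 + 4*A^4 + 6 + 4*A^-4 + A^-8; d^5 = -A^10 - 5*A^6 - 10*A^2 - 10*A^-2 - 5*A^-6 - A^-10.
  A^9 * (d^3) = -A^15 - 3*A^11 - 3*A^7 - A^3
  A^7 * (9*d^2) = 9*A^11 + 18*A^7 + 9*A^3
  A^5 * (28*d + 8*d^3) = -8*A^11 - 52*A^7 - 52*A^3 - 8*A^-1
  A^3 * (32 + 48*d^2 + 4*d^4) = 4*A^11 + 64*A^7 + 152*A^3 + 64*A^-1 + 4*A^-5
  A^1 * (91*d + 34*d^3 + d^5) = -A^11 - 39*A^7 - 203*A^3 - 203*A^-1 - 39*A^-5 - A^-9
  A^-1 * (23 + 92*d^2 + 11*d^4) = 11*A^7 + 136*A^3 + 273*A^-1 + 136*A^-5 + 11*A^-9
  A^-3 * (43*d + 40*d^3 + d^5) = -A^7 - 45*A^3 - 173*A^-1 - 173*A^-5 - 45*A^-9 - A^-13
  A^-5 * (4 + 26*d^2 + 6*d^4) = 6*A^3 + 50*A^-1 + 92*A^-5 + 50*A^-9 + 6*A^-13
  A^-7 * (4*d + 5*d^3) = -5*A^-1 - 19*A^-5 - 19*A^-9 - 5*A^-13
  A^-9 * (d^2) = A^-5 + 2*A^-9 + A^-13
Summing the groups: <K> = -A^15 + A^11 - 2*A^7 + 2*A^3 - 2*A^-1 + 2*A^-5 - 2*A^-9 + A^-13
Normalise by the writhe: (-A^3)^(-w) = (-A^3)^(-5) = -A^-15, so f(A) = -A^-15 * <K> = 1 - A^-4 + 2*A^-8 - 2*A^-12 + 2*A^-16 - 2*A^-20 + 2*A^-24 - A^-28.
Substitute A = t^(-1/4), i.e. A^e → t^(-e/4): V(t) = -t^7 + 2*t^6 - 2*t^5 + 2*t^4 - 2*t^3 + 2*t^2 - t + 1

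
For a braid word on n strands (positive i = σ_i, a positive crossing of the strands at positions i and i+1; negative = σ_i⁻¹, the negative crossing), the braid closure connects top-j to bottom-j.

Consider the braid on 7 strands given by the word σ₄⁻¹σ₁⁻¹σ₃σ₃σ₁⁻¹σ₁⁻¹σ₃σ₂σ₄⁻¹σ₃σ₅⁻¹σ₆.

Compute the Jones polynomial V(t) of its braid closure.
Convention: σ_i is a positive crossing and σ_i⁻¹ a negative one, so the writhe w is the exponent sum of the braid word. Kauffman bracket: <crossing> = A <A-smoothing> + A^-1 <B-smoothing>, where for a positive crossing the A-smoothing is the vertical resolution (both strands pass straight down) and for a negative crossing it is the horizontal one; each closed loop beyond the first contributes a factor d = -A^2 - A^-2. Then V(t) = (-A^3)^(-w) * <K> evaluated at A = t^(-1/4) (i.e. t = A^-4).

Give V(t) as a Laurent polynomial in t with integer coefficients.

The presented braid s4^-1 s1^-1 s3 s3 s1^-1 s1^-1 s3 s2 s4^-1 s3 s5^-1 s6 on 7 strands reduces by inverse Markov moves (closure unchanged at each step):
  Destabilize: the word has the form β·s6 where s6 occurs only as the final letter (β ∈ B_6); drop it and the last strand → 6 strands.
  Destabilize: the word has the form β·s5^-1 where s5^-1 occurs only as the final letter (β ∈ B_5); drop it and the last strand → 5 strands.
Reduced to β = s4^-1 s1^-1 s3 s3 s1^-1 s1^-1 s3 s2 s4^-1 s3 on 5 strands, 10 crossings.
Compute on β:
Braid: s4^-1 s1^-1 s3 s3 s1^-1 s1^-1 s3 s2 s4^-1 s3 on 5 strands, 10 crossings.
Writhe w = (#positive) - (#negative) = 5 - 5 = 0.
Computing the Kauffman bracket via state sum. There are 2^10 = 1024 states.
Each crossing splits two ways (0=vertical, 1=horizontal). The state's weight is A^(#A-smoothings - #B-smoothings) * d^(loops - 1).
Tabulate the states by total A-exponent and number of loops L (A-exp: L × count):
  A^10: L=6 ×1
  A^8: L=5 ×10
  A^6: L=4 ×41, L=6 ×4
  A^4: L=3 ×83, L=5 ×36, L=7 ×1
  A^2: L=2 ×84, L=4 ×107, L=6 ×19
  A^0: L=1 ×33, L=3 ×143, L=5 ×70, L=7 ×6
  A^-2: L=2 ×68, L=4 ×116, L=6 ×25, L=8 ×1
  A^-4: L=3 ×64, L=5 ×52, L=7 ×4
  A^-6: L=4 ×33, L=6 ×12
  A^-8: L=5 ×9, L=7 ×1
  A^-10: L=6 ×1
Each group contributes A^e * Σ count * d^(L-1):
Powers of d = -A^2 - A^-2: d^2 = A^4 + 2 + A^-4; d^3 = -A^6 - 3*A^2 - 3*A^-2 - A^-6; d^4 = A^8 + 4*A^4 + 6 + 4*A^-4 + A^-8; d^5 = -A^10 - 5*A^6 - 10*A^2 - 10*A^-2 - 5*A^-6 - A^-10; d^6 = A^12 + 6*A^8 + 15*A^4 + 20 + 15*A^-4 + 6*A^-8 + A^-12; d^7 = -A^14 - 7*A^10 - 21*A^6 - 35*A^2 - 35*A^-2 - 21*A^-6 - 7*A^-10 - A^-14.
  A^10 * (d^5) = -A^20 - 5*A^16 - 10*A^12 - 10*A^8 - 5*A^4 - 1
  A^8 * (10*d^4) = 10*A^16 + 40*A^12 + 60*A^8 + 40*A^4 + 10
  A^6 * (41*d^3 + 4*d^5) = -4*A^16 - 61*A^12 - 163*A^8 - 163*A^4 - 61 - 4*A^-4
  A^4 * (83*d^2 + 36*d^4 + d^6) = A^16 + 42*A^12 + 242*A^8 + 402*A^4 + 242 + 42*A^-4 + A^-8
  A^2 * (84*d + 107*d^3 + 19*d^5) = -19*A^12 - 202*A^8 - 595*A^4 - 595 - 202*A^-4 - 19*A^-8
  A^0 * (33 + 143*d^2 + 70*d^4 + 6*d^6) = 6*A^12 + 106*A^8 + 513*A^4 + 859 + 513*A^-4 + 106*A^-8 + 6*A^-12
  A^-2 * (68*d + 116*d^3 + 25*d^5 + d^7) = -A^12 - 32*A^8 - 262*A^4 - 701 - 701*A^-4 - 262*A^-8 - 32*A^-12 - A^-16
  A^-4 * (64*d^2 + 52*d^4 + 4*d^6) = 4*A^8 + 76*A^4 + 332 + 520*A^-4 + 332*A^-8 + 76*A^-12 + 4*A^-16
  A^-6 * (33*d^3 + 12*d^5) = -12*A^4 - 93 - 219*A^-4 - 219*A^-8 - 93*A^-12 - 12*A^-16
  A^-8 * (9*d^4 + d^6) = A^4 + 15 + 51*A^-4 + 74*A^-8 + 51*A^-12 + 15*A^-16 + A^-20
  A^-10 * (d^5) = -1 - 5*A^-4 - 10*A^-8 - 10*A^-12 - 5*A^-16 - A^-20
Summing the groups: <K> = -A^20 + 2*A^16 - 3*A^12 + 5*A^8 - 5*A^4 + 6 - 5*A^-4 + 3*A^-8 - 2*A^-12 + A^-16
Normalise by the writhe: (-A^3)^(-w) = (-A^3)^(0) = 1, so f(A) = 1 * <K> = -A^20 + 2*A^16 - 3*A^12 + 5*A^8 - 5*A^4 + 6 - 5*A^-4 + 3*A^-8 - 2*A^-12 + A^-16.
Substitute A = t^(-1/4), i.e. A^e → t^(-e/4): V(t) = t^4 - 2*t^3 + 3*t^2 - 5*t + 6 - 5*t^-1 + 5*t^-2 - 3*t^-3 + 2*t^-4 - t^-5

Answer: t^4 - 2*t^3 + 3*t^2 - 5*t + 6 - 5*t^-1 + 5*t^-2 - 3*t^-3 + 2*t^-4 - t^-5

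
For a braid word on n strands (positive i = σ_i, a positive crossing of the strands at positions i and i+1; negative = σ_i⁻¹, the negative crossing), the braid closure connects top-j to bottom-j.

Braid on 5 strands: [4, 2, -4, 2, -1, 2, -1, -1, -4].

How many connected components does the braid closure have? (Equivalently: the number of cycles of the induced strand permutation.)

2

Derivation:
Track the strand permutation on 5 strands, starting from identity.
  step 1: s4 swaps positions 4,5 -> [1 2 3 5 4]
  step 2: s2 swaps positions 2,3 -> [1 3 2 5 4]
  step 3: s4^-1 swaps positions 4,5 -> [1 3 2 4 5]
  step 4: s2 swaps positions 2,3 -> [1 2 3 4 5]
  step 5: s1^-1 swaps positions 1,2 -> [2 1 3 4 5]
  step 6: s2 swaps positions 2,3 -> [2 3 1 4 5]
  step 7: s1^-1 swaps positions 1,2 -> [3 2 1 4 5]
  step 8: s1^-1 swaps positions 1,2 -> [2 3 1 4 5]
  step 9: s4^-1 swaps positions 4,5 -> [2 3 1 5 4]
Final permutation (position -> original strand): [2 3 1 5 4]
Closure components = cycle count of this permutation = 2.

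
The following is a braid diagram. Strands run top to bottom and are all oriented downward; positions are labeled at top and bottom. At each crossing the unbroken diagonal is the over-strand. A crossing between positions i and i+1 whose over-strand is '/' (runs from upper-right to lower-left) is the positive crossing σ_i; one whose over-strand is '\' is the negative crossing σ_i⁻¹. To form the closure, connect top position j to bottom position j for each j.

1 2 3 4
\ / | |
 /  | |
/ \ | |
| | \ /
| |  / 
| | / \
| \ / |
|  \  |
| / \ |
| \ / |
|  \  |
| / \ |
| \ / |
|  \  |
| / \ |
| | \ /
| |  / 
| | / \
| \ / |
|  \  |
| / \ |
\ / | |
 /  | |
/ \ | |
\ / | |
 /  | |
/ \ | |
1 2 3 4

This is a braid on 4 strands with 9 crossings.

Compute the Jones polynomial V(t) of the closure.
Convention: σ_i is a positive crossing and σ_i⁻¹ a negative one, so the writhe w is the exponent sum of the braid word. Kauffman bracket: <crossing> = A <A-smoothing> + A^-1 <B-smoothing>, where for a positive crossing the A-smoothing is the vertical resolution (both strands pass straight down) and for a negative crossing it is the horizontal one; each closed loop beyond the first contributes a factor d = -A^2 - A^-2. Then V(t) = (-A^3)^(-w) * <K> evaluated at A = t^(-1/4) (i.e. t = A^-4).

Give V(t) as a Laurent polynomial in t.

-t^5 + 2*t^4 - 3*t^3 + 5*t^2 - 5*t + 6 - 5*t^-1 + 3*t^-2 - 2*t^-3 + t^-4

Derivation:
Reading the diagram top to bottom ('/'-over between positions i,i+1 = s_i, '\'-over = s_i^-1): braid word = s1 s3 s2^-1 s2^-1 s2^-1 s3 s2^-1 s1 s1.
Braid: s1 s3 s2^-1 s2^-1 s2^-1 s3 s2^-1 s1 s1 on 4 strands, 9 crossings.
Writhe w = (#positive) - (#negative) = 5 - 4 = 1.
Enumerate smoothing states for the bracket polynomial. There are 2^9 = 512 states.
Smooth each crossing (0=||, 1=⌣⌢); contribution A^(Σ sign_k(1-2s_k)) * d^(L-1).
Tabulate the states by total A-exponent and number of loops L (A-exp: L × count):
  A^9: L=6 ×1
  A^7: L=5 ×9
  A^5: L=4 ×33, L=6 ×3
  A^3: L=3 ×64, L=5 ×19, L=7 ×1
  A^1: L=2 ×68, L=4 ×52, L=6 ×6
  A^-1: L=1 ×33, L=3 ×75, L=5 ×18
  A^-3: L=2 ×51, L=4 ×32, L=6 ×1
  A^-5: L=3 ×32, L=5 ×4
  A^-7: L=4 ×9
  A^-9: L=5 ×1
Each group contributes A^e * Σ count * d^(L-1):
Powers of d = -A^2 - A^-2: d^2 = A^4 + 2 + A^-4; d^3 = -A^6 - 3*A^2 - 3*A^-2 - A^-6; d^4 = A^8 + 4*A^4 + 6 + 4*A^-4 + A^-8; d^5 = -A^10 - 5*A^6 - 10*A^2 - 10*A^-2 - 5*A^-6 - A^-10; d^6 = A^12 + 6*A^8 + 15*A^4 + 20 + 15*A^-4 + 6*A^-8 + A^-12.
  A^9 * (d^5) = -A^19 - 5*A^15 - 10*A^11 - 10*A^7 - 5*A^3 - A^-1
  A^7 * (9*d^4) = 9*A^15 + 36*A^11 + 54*A^7 + 36*A^3 + 9*A^-1
  A^5 * (33*d^3 + 3*d^5) = -3*A^15 - 48*A^11 - 129*A^7 - 129*A^3 - 48*A^-1 - 3*A^-5
  A^3 * (64*d^2 + 19*d^4 + d^6) = A^15 + 25*A^11 + 155*A^7 + 262*A^3 + 155*A^-1 + 25*A^-5 + A^-9
  A^1 * (68*d + 52*d^3 + 6*d^5) = -6*A^11 - 82*A^7 - 284*A^3 - 284*A^-1 - 82*A^-5 - 6*A^-9
  A^-1 * (33 + 75*d^2 + 18*d^4) = 18*A^7 + 147*A^3 + 291*A^-1 + 147*A^-5 + 18*A^-9
  A^-3 * (51*d + 32*d^3 + d^5) = -A^7 - 37*A^3 - 157*A^-1 - 157*A^-5 - 37*A^-9 - A^-13
  A^-5 * (32*d^2 + 4*d^4) = 4*A^3 + 48*A^-1 + 88*A^-5 + 48*A^-9 + 4*A^-13
  A^-7 * (9*d^3) = -9*A^-1 - 27*A^-5 - 27*A^-9 - 9*A^-13
  A^-9 * (d^4) = A^-1 + 4*A^-5 + 6*A^-9 + 4*A^-13 + A^-17
Summing the groups: <K> = -A^19 + 2*A^15 - 3*A^11 + 5*A^7 - 6*A^3 + 5*A^-1 - 5*A^-5 + 3*A^-9 - 2*A^-13 + A^-17
Normalise by the writhe: (-A^3)^(-w) = (-A^3)^(-1) = -A^-3, so f(A) = -A^-3 * <K> = A^16 - 2*A^12 + 3*A^8 - 5*A^4 + 6 - 5*A^-4 + 5*A^-8 - 3*A^-12 + 2*A^-16 - A^-20.
Substitute A = t^(-1/4), i.e. A^e → t^(-e/4): V(t) = -t^5 + 2*t^4 - 3*t^3 + 5*t^2 - 5*t + 6 - 5*t^-1 + 3*t^-2 - 2*t^-3 + t^-4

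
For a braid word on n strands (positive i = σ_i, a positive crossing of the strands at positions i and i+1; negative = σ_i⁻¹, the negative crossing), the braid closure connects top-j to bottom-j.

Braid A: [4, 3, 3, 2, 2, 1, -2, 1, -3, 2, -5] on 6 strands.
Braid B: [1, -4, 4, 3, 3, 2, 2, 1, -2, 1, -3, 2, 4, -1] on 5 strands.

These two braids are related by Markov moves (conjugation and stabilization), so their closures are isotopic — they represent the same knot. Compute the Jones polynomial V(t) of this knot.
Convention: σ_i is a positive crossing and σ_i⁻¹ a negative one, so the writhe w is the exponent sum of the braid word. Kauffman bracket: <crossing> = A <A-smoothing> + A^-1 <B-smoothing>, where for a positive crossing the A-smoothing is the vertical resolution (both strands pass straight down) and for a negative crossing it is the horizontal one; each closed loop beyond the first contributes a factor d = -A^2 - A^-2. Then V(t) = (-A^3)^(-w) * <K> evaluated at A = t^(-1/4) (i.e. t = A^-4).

Markov-equivalent braids have isotopic closures, hence identical knot invariants. Strip the Markov moves from each word to reach a common short braid β, then compute V(t) once on β.
Braid A: s4 s3 s3 s2 s2 s1 s2^-1 s1 s3^-1 s2 s5^-1 on 6 strands reduces by inverse Markov moves (closure unchanged at each step):
  Destabilize: the word has the form β·s5^-1 where s5^-1 occurs only as the final letter (β ∈ B_5); drop it and the last strand → 5 strands.
Reduced to β = s4 s3 s3 s2 s2 s1 s2^-1 s1 s3^-1 s2 on 5 strands, 10 crossings.
Braid B: s1 s4^-1 s4 s3 s3 s2 s2 s1 s2^-1 s1 s3^-1 s2 s4 s1^-1 on 5 strands reduces by inverse Markov moves (closure unchanged at each step):
  Deconjugate: the word is γ·β·γ⁻¹ with γ = s1 s4^-1 (prefix) and γ⁻¹ = s4 s1^-1 (suffix); strip both.
Reduced to β = s4 s3 s3 s2 s2 s1 s2^-1 s1 s3^-1 s2 on 5 strands, 10 crossings.
Both give the same β = s4 s3 s3 s2 s2 s1 s2^-1 s1 s3^-1 s2 on 5 strands, so one state sum suffices:
Braid: s4 s3 s3 s2 s2 s1 s2^-1 s1 s3^-1 s2 on 5 strands, 10 crossings.
Writhe w = (#positive) - (#negative) = 8 - 2 = 6.
Enumerate smoothing states for the bracket polynomial. There are 2^10 = 1024 states.
For each crossing: s=0 is the vertical smoothing, s=1 horizontal. Crossing k contributes A^(sign_k * (1 - 2*s_k)); loop factor d = -A^2 - A^-2.
Tabulate the states by total A-exponent and number of loops L (A-exp: L × count):
  A^10: L=3 ×1
  A^8: L=2 ×3, L=4 ×7
  A^6: L=1 ×2, L=3 ×29, L=5 ×14
  A^4: L=2 ×39, L=4 ×72, L=6 ×9
  A^2: L=1 ×17, L=3 ×137, L=5 ×54, L=7 ×2
  A^0: L=2 ×109, L=4 ×128, L=6 ×15
  A^-2: L=1 ×30, L=3 ×132, L=5 ×47, L=7 ×1
  A^-4: L=2 ×49, L=4 ×65, L=6 ×6
  A^-6: L=3 ×31, L=5 ×14
  A^-8: L=4 ×9, L=6 ×1
  A^-10: L=5 ×1
Each group contributes A^e * Σ count * d^(L-1):
Powers of d = -A^2 - A^-2: d^2 = A^4 + 2 + A^-4; d^3 = -A^6 - 3*A^2 - 3*A^-2 - A^-6; d^4 = A^8 + 4*A^4 + 6 + 4*A^-4 + A^-8; d^5 = -A^10 - 5*A^6 - 10*A^2 - 10*A^-2 - 5*A^-6 - A^-10; d^6 = A^12 + 6*A^8 + 15*A^4 + 20 + 15*A^-4 + 6*A^-8 + A^-12.
  A^10 * (d^2) = A^14 + 2*A^10 + A^6
  A^8 * (3*d + 7*d^3) = -7*A^14 - 24*A^10 - 24*A^6 - 7*A^2
  A^6 * (2 + 29*d^2 + 14*d^4) = 14*A^14 + 85*A^10 + 144*A^6 + 85*A^2 + 14*A^-2
  A^4 * (39*d + 72*d^3 + 9*d^5) = -9*A^14 - 117*A^10 - 345*A^6 - 345*A^2 - 117*A^-2 - 9*A^-6
  A^2 * (17 + 137*d^2 + 54*d^4 + 2*d^6) = 2*A^14 + 66*A^10 + 383*A^6 + 655*A^2 + 383*A^-2 + 66*A^-6 + 2*A^-10
  A^0 * (109*d + 128*d^3 + 15*d^5) = -15*A^10 - 203*A^6 - 643*A^2 - 643*A^-2 - 203*A^-6 - 15*A^-10
  A^-2 * (30 + 132*d^2 + 47*d^4 + d^6) = A^10 + 53*A^6 + 335*A^2 + 596*A^-2 + 335*A^-6 + 53*A^-10 + A^-14
  A^-4 * (49*d + 65*d^3 + 6*d^5) = -6*A^6 - 95*A^2 - 304*A^-2 - 304*A^-6 - 95*A^-10 - 6*A^-14
  A^-6 * (31*d^2 + 14*d^4) = 14*A^2 + 87*A^-2 + 146*A^-6 + 87*A^-10 + 14*A^-14
  A^-8 * (9*d^3 + d^5) = -A^2 - 14*A^-2 - 37*A^-6 - 37*A^-10 - 14*A^-14 - A^-18
  A^-10 * (d^4) = A^-2 + 4*A^-6 + 6*A^-10 + 4*A^-14 + A^-18
Summing the groups: <K> = A^14 - 2*A^10 + 3*A^6 - 2*A^2 + 3*A^-2 - 2*A^-6 + A^-10 - A^-14
Normalise by the writhe: (-A^3)^(-w) = (-A^3)^(-6) = A^-18, so f(A) = A^-18 * <K> = A^-4 - 2*A^-8 + 3*A^-12 - 2*A^-16 + 3*A^-20 - 2*A^-24 + A^-28 - A^-32.
Substitute A = t^(-1/4), i.e. A^e → t^(-e/4): V(t) = -t^8 + t^7 - 2*t^6 + 3*t^5 - 2*t^4 + 3*t^3 - 2*t^2 + t

Answer: -t^8 + t^7 - 2*t^6 + 3*t^5 - 2*t^4 + 3*t^3 - 2*t^2 + t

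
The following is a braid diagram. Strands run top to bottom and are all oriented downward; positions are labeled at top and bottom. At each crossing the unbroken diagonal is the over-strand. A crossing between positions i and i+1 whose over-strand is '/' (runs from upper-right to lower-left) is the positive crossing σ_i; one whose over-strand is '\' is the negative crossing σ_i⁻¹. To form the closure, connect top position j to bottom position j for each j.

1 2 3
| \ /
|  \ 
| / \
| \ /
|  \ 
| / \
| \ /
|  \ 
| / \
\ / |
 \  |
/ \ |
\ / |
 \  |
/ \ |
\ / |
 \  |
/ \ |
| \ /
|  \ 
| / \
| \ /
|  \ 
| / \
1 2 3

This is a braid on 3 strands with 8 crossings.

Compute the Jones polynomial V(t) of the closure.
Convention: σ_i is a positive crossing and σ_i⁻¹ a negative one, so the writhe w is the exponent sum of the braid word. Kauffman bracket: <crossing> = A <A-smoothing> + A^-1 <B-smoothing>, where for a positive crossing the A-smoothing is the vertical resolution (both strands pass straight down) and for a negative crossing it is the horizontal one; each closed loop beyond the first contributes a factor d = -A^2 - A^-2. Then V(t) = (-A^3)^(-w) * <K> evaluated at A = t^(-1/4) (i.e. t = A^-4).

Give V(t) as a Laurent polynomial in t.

Reading the diagram top to bottom ('/'-over between positions i,i+1 = s_i, '\'-over = s_i^-1): braid word = s2^-1 s2^-1 s2^-1 s1^-1 s1^-1 s1^-1 s2^-1 s2^-1.
Braid: s2^-1 s2^-1 s2^-1 s1^-1 s1^-1 s1^-1 s2^-1 s2^-1 on 3 strands, 8 crossings.
Writhe w = (#positive) - (#negative) = 0 - 8 = -8.
State-sum expansion of <K>. There are 2^8 = 256 states.
Each crossing splits two ways (0=vertical, 1=horizontal). The state's weight is A^(#A-smoothings - #B-smoothings) * d^(loops - 1).
Tabulate the states by total A-exponent and number of loops L (A-exp: L × count):
  A^8: L=7 ×1
  A^6: L=6 ×8
  A^4: L=5 ×28
  A^2: L=4 ×55, L=6 ×1
  A^0: L=3 ×65, L=5 ×5
  A^-2: L=2 ×45, L=4 ×11
  A^-4: L=1 ×15, L=3 ×13
  A^-6: L=2 ×8
  A^-8: L=3 ×1
Each group contributes A^e * Σ count * d^(L-1):
Powers of d = -A^2 - A^-2: d^2 = A^4 + 2 + A^-4; d^3 = -A^6 - 3*A^2 - 3*A^-2 - A^-6; d^4 = A^8 + 4*A^4 + 6 + 4*A^-4 + A^-8; d^5 = -A^10 - 5*A^6 - 10*A^2 - 10*A^-2 - 5*A^-6 - A^-10; d^6 = A^12 + 6*A^8 + 15*A^4 + 20 + 15*A^-4 + 6*A^-8 + A^-12.
  A^8 * (d^6) = A^20 + 6*A^16 + 15*A^12 + 20*A^8 + 15*A^4 + 6 + A^-4
  A^6 * (8*d^5) = -8*A^16 - 40*A^12 - 80*A^8 - 80*A^4 - 40 - 8*A^-4
  A^4 * (28*d^4) = 28*A^12 + 112*A^8 + 168*A^4 + 112 + 28*A^-4
  A^2 * (55*d^3 + d^5) = -A^12 - 60*A^8 - 175*A^4 - 175 - 60*A^-4 - A^-8
  A^0 * (65*d^2 + 5*d^4) = 5*A^8 + 85*A^4 + 160 + 85*A^-4 + 5*A^-8
  A^-2 * (45*d + 11*d^3) = -11*A^4 - 78 - 78*A^-4 - 11*A^-8
  A^-4 * (15 + 13*d^2) = 13 + 41*A^-4 + 13*A^-8
  A^-6 * (8*d) = -8*A^-4 - 8*A^-8
  A^-8 * (d^2) = A^-4 + 2*A^-8 + A^-12
Summing the groups: <K> = A^20 - 2*A^16 + 2*A^12 - 3*A^8 + 2*A^4 - 2 + 2*A^-4 + A^-12
Normalise by the writhe: (-A^3)^(-w) = (-A^3)^(8) = A^24, so f(A) = A^24 * <K> = A^44 - 2*A^40 + 2*A^36 - 3*A^32 + 2*A^28 - 2*A^24 + 2*A^20 + A^12.
Substitute A = t^(-1/4), i.e. A^e → t^(-e/4): V(t) = t^-3 + 2*t^-5 - 2*t^-6 + 2*t^-7 - 3*t^-8 + 2*t^-9 - 2*t^-10 + t^-11

Answer: t^-3 + 2*t^-5 - 2*t^-6 + 2*t^-7 - 3*t^-8 + 2*t^-9 - 2*t^-10 + t^-11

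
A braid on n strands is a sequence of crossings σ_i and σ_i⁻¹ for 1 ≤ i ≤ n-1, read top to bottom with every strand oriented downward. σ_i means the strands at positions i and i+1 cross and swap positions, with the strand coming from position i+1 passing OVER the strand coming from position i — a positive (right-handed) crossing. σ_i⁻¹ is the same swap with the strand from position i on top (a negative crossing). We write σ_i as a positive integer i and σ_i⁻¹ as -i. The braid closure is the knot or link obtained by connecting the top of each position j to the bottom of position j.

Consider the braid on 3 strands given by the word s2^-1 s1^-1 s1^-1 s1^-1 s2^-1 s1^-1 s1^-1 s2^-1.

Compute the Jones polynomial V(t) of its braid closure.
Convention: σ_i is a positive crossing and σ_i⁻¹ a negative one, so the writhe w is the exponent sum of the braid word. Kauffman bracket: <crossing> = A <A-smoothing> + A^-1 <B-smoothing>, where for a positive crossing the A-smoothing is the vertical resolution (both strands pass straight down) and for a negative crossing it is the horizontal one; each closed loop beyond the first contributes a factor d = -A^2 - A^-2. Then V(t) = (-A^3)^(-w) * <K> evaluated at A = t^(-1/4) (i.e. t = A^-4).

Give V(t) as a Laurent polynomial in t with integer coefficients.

Braid: s2^-1 s1^-1 s1^-1 s1^-1 s2^-1 s1^-1 s1^-1 s2^-1 on 3 strands, 8 crossings.
Writhe w = (#positive) - (#negative) = 0 - 8 = -8.
Computing the Kauffman bracket via state sum. There are 2^8 = 256 states.
Smooth each crossing (0=||, 1=⌣⌢); contribution A^(Σ sign_k(1-2s_k)) * d^(L-1).
Tabulate the states by total A-exponent and number of loops L (A-exp: L × count):
  A^8: L=5 ×1
  A^6: L=4 ×7, L=6 ×1
  A^4: L=3 ×19, L=5 ×9
  A^2: L=2 ×24, L=4 ×31, L=6 ×1
  A^0: L=1 ×12, L=3 ×53, L=5 ×5
  A^-2: L=2 ×45, L=4 ×11
  A^-4: L=1 ×15, L=3 ×13
  A^-6: L=2 ×8
  A^-8: L=3 ×1
Each group contributes A^e * Σ count * d^(L-1):
Powers of d = -A^2 - A^-2: d^2 = A^4 + 2 + A^-4; d^3 = -A^6 - 3*A^2 - 3*A^-2 - A^-6; d^4 = A^8 + 4*A^4 + 6 + 4*A^-4 + A^-8; d^5 = -A^10 - 5*A^6 - 10*A^2 - 10*A^-2 - 5*A^-6 - A^-10.
  A^8 * (d^4) = A^16 + 4*A^12 + 6*A^8 + 4*A^4 + 1
  A^6 * (7*d^3 + d^5) = -A^16 - 12*A^12 - 31*A^8 - 31*A^4 - 12 - A^-4
  A^4 * (19*d^2 + 9*d^4) = 9*A^12 + 55*A^8 + 92*A^4 + 55 + 9*A^-4
  A^2 * (24*d + 31*d^3 + d^5) = -A^12 - 36*A^8 - 127*A^4 - 127 - 36*A^-4 - A^-8
  A^0 * (12 + 53*d^2 + 5*d^4) = 5*A^8 + 73*A^4 + 148 + 73*A^-4 + 5*A^-8
  A^-2 * (45*d + 11*d^3) = -11*A^4 - 78 - 78*A^-4 - 11*A^-8
  A^-4 * (15 + 13*d^2) = 13 + 41*A^-4 + 13*A^-8
  A^-6 * (8*d) = -8*A^-4 - 8*A^-8
  A^-8 * (d^2) = A^-4 + 2*A^-8 + A^-12
Summing the groups: <K> = -A^8 + A^-4 + A^-12
Normalise by the writhe: (-A^3)^(-w) = (-A^3)^(8) = A^24, so f(A) = A^24 * <K> = -A^32 + A^20 + A^12.
Substitute A = t^(-1/4), i.e. A^e → t^(-e/4): V(t) = t^-3 + t^-5 - t^-8

Answer: t^-3 + t^-5 - t^-8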